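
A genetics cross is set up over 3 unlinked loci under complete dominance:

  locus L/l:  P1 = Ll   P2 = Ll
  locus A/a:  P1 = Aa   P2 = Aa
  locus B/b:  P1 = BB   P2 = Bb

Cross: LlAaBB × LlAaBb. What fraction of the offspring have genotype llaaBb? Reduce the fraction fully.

LlAaBB gametes: LAB×2, LaB×2, lAB×2, laB×2
LlAaBb gametes: LAB×1, LAb×1, LaB×1, Lab×1, lAB×1, lAb×1, laB×1, lab×1
LlAaBB×LlAaBb grid (8·8=64): LLAABB=2 LLAABb=2 LLAaBB=4 LLAaBb=4 LLaaBB=2 LLaaBb=2 LlAABB=4 LlAABb=4 LlAaBB=8 LlAaBb=8 LlaaBB=4 LlaaBb=4 llAABB=2 llAABb=2 llAaBB=4 llAaBb=4 llaaBB=2 llaaBb=2
llaaBb hits 2/64; gcd=2; 2÷2/64÷2 = 1/32

P(llaaBb) = 1/32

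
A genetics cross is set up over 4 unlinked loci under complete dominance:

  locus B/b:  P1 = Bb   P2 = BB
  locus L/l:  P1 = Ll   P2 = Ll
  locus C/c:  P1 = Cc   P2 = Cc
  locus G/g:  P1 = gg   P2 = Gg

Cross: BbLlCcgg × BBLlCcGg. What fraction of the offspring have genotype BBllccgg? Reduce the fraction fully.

BbLlCcgg gametes: BLCg×2, BLcg×2, BlCg×2, Blcg×2, bLCg×2, bLcg×2, blCg×2, blcg×2
BBLlCcGg gametes: BLCG×2, BLCg×2, BLcG×2, BLcg×2, BlCG×2, BlCg×2, BlcG×2, Blcg×2
BbLlCcgg×BBLlCcGg grid (16·16=256): BBLLCCGg=4 BBLLCCgg=4 BBLLCcGg=8 BBLLCcgg=8 BBLLccGg=4 BBLLccgg=4 BBLlCCGg=8 BBLlCCgg=8 BBLlCcGg=16 BBLlCcgg=16 BBLlccGg=8 BBLlccgg=8 BBllCCGg=4 BBllCCgg=4 BBllCcGg=8 BBllCcgg=8 BBllccGg=4 BBllccgg=4 BbLLCCGg=4 BbLLCCgg=4 BbLLCcGg=8 BbLLCcgg=8 BbLLccGg=4 BbLLccgg=4 BbLlCCGg=8 BbLlCCgg=8 BbLlCcGg=16 BbLlCcgg=16 BbLlccGg=8 BbLlccgg=8 BbllCCGg=4 BbllCCgg=4 BbllCcGg=8 BbllCcgg=8 BbllccGg=4 Bbllccgg=4
BBllccgg hits 4/256; gcd=4; 4÷4/256÷4 = 1/64

P(BBllccgg) = 1/64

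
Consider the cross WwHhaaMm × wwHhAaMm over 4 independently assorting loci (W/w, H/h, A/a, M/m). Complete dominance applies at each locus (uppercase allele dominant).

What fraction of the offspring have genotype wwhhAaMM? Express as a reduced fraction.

WwHhaaMm gametes: WHaM×2, WHam×2, WhaM×2, Wham×2, wHaM×2, wHam×2, whaM×2, wham×2
wwHhAaMm gametes: wHAM×2, wHAm×2, wHaM×2, wHam×2, whAM×2, whAm×2, whaM×2, wham×2
WwHhaaMm×wwHhAaMm grid (16·16=256): WwHHAaMM=4 WwHHAaMm=8 WwHHAamm=4 WwHHaaMM=4 WwHHaaMm=8 WwHHaamm=4 WwHhAaMM=8 WwHhAaMm=16 WwHhAamm=8 WwHhaaMM=8 WwHhaaMm=16 WwHhaamm=8 WwhhAaMM=4 WwhhAaMm=8 WwhhAamm=4 WwhhaaMM=4 WwhhaaMm=8 Wwhhaamm=4 wwHHAaMM=4 wwHHAaMm=8 wwHHAamm=4 wwHHaaMM=4 wwHHaaMm=8 wwHHaamm=4 wwHhAaMM=8 wwHhAaMm=16 wwHhAamm=8 wwHhaaMM=8 wwHhaaMm=16 wwHhaamm=8 wwhhAaMM=4 wwhhAaMm=8 wwhhAamm=4 wwhhaaMM=4 wwhhaaMm=8 wwhhaamm=4
wwhhAaMM hits 4/256; gcd=4; 4÷4/256÷4 = 1/64

P(wwhhAaMM) = 1/64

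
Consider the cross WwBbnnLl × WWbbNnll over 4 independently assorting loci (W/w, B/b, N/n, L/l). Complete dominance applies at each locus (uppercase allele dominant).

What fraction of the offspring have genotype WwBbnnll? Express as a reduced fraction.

P(WwBbnnll) = 1/16

WwBbnnLl gametes: WBnL×2, WBnl×2, WbnL×2, Wbnl×2, wBnL×2, wBnl×2, wbnL×2, wbnl×2
WWbbNnll gametes: WbNl×8, Wbnl×8
WwBbnnLl×WWbbNnll grid (16·16=256): WWBbNnLl=16 WWBbNnll=16 WWBbnnLl=16 WWBbnnll=16 WWbbNnLl=16 WWbbNnll=16 WWbbnnLl=16 WWbbnnll=16 WwBbNnLl=16 WwBbNnll=16 WwBbnnLl=16 WwBbnnll=16 WwbbNnLl=16 WwbbNnll=16 WwbbnnLl=16 Wwbbnnll=16
WwBbnnll hits 16/256; gcd=16; 16÷16/256÷16 = 1/16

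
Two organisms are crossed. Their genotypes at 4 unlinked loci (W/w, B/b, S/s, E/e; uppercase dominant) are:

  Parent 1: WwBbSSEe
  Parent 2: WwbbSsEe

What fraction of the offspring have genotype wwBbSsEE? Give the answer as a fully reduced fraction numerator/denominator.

P(wwBbSsEE) = 1/64

WwBbSSEe gametes: WBSE×2, WBSe×2, WbSE×2, WbSe×2, wBSE×2, wBSe×2, wbSE×2, wbSe×2
WwbbSsEe gametes: WbSE×2, WbSe×2, WbsE×2, Wbse×2, wbSE×2, wbSe×2, wbsE×2, wbse×2
WwBbSSEe×WwbbSsEe grid (16·16=256): WWBbSSEE=4 WWBbSSEe=8 WWBbSSee=4 WWBbSsEE=4 WWBbSsEe=8 WWBbSsee=4 WWbbSSEE=4 WWbbSSEe=8 WWbbSSee=4 WWbbSsEE=4 WWbbSsEe=8 WWbbSsee=4 WwBbSSEE=8 WwBbSSEe=16 WwBbSSee=8 WwBbSsEE=8 WwBbSsEe=16 WwBbSsee=8 WwbbSSEE=8 WwbbSSEe=16 WwbbSSee=8 WwbbSsEE=8 WwbbSsEe=16 WwbbSsee=8 wwBbSSEE=4 wwBbSSEe=8 wwBbSSee=4 wwBbSsEE=4 wwBbSsEe=8 wwBbSsee=4 wwbbSSEE=4 wwbbSSEe=8 wwbbSSee=4 wwbbSsEE=4 wwbbSsEe=8 wwbbSsee=4
wwBbSsEE hits 4/256; gcd=4; 4÷4/256÷4 = 1/64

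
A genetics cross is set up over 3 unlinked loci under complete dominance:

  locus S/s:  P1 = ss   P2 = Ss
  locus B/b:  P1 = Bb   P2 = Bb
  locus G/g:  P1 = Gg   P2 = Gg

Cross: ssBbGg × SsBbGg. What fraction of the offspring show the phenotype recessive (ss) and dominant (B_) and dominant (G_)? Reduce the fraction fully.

P(ss B_ G_) = 9/32

ssBbGg gametes: sBG×2, sBg×2, sbG×2, sbg×2
SsBbGg gametes: SBG×1, SBg×1, SbG×1, Sbg×1, sBG×1, sBg×1, sbG×1, sbg×1
ssBbGg×SsBbGg grid (8·8=64): SsBBGG=2 SsBBGg=4 SsBBgg=2 SsBbGG=4 SsBbGg=8 SsBbgg=4 SsbbGG=2 SsbbGg=4 Ssbbgg=2 ssBBGG=2 ssBBGg=4 ssBBgg=2 ssBbGG=4 ssBbGg=8 ssBbgg=4 ssbbGG=2 ssbbGg=4 ssbbgg=2
ss B_ G_ hits 18/64; gcd=2; 18÷2/64÷2 = 9/32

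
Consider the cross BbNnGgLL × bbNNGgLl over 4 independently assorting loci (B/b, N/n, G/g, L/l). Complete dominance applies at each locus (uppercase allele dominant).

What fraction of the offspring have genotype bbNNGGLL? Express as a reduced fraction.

P(bbNNGGLL) = 1/32

BbNnGgLL gametes: BNGL×2, BNgL×2, BnGL×2, BngL×2, bNGL×2, bNgL×2, bnGL×2, bngL×2
bbNNGgLl gametes: bNGL×4, bNGl×4, bNgL×4, bNgl×4
BbNnGgLL×bbNNGgLl grid (16·16=256): BbNNGGLL=8 BbNNGGLl=8 BbNNGgLL=16 BbNNGgLl=16 BbNNggLL=8 BbNNggLl=8 BbNnGGLL=8 BbNnGGLl=8 BbNnGgLL=16 BbNnGgLl=16 BbNnggLL=8 BbNnggLl=8 bbNNGGLL=8 bbNNGGLl=8 bbNNGgLL=16 bbNNGgLl=16 bbNNggLL=8 bbNNggLl=8 bbNnGGLL=8 bbNnGGLl=8 bbNnGgLL=16 bbNnGgLl=16 bbNnggLL=8 bbNnggLl=8
bbNNGGLL hits 8/256; gcd=8; 8÷8/256÷8 = 1/32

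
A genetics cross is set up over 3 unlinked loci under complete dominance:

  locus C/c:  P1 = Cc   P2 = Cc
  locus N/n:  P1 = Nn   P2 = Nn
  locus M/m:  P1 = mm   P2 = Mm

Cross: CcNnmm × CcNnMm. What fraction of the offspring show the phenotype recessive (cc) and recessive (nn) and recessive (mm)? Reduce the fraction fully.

CcNnmm gametes: CNm×2, Cnm×2, cNm×2, cnm×2
CcNnMm gametes: CNM×1, CNm×1, CnM×1, Cnm×1, cNM×1, cNm×1, cnM×1, cnm×1
CcNnmm×CcNnMm grid (8·8=64): CCNNMm=2 CCNNmm=2 CCNnMm=4 CCNnmm=4 CCnnMm=2 CCnnmm=2 CcNNMm=4 CcNNmm=4 CcNnMm=8 CcNnmm=8 CcnnMm=4 Ccnnmm=4 ccNNMm=2 ccNNmm=2 ccNnMm=4 ccNnmm=4 ccnnMm=2 ccnnmm=2
cc nn mm hits 2/64; gcd=2; 2÷2/64÷2 = 1/32

P(cc nn mm) = 1/32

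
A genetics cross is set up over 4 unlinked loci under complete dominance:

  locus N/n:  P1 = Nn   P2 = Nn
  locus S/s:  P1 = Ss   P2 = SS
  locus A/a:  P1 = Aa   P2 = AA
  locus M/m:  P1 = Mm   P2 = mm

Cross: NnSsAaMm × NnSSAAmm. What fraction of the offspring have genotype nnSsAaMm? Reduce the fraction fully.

P(nnSsAaMm) = 1/32

NnSsAaMm gametes: NSAM×1, NSAm×1, NSaM×1, NSam×1, NsAM×1, NsAm×1, NsaM×1, Nsam×1, nSAM×1, nSAm×1, nSaM×1, nSam×1, nsAM×1, nsAm×1, nsaM×1, nsam×1
NnSSAAmm gametes: NSAm×8, nSAm×8
NnSsAaMm×NnSSAAmm grid (16·16=256): NNSSAAMm=8 NNSSAAmm=8 NNSSAaMm=8 NNSSAamm=8 NNSsAAMm=8 NNSsAAmm=8 NNSsAaMm=8 NNSsAamm=8 NnSSAAMm=16 NnSSAAmm=16 NnSSAaMm=16 NnSSAamm=16 NnSsAAMm=16 NnSsAAmm=16 NnSsAaMm=16 NnSsAamm=16 nnSSAAMm=8 nnSSAAmm=8 nnSSAaMm=8 nnSSAamm=8 nnSsAAMm=8 nnSsAAmm=8 nnSsAaMm=8 nnSsAamm=8
nnSsAaMm hits 8/256; gcd=8; 8÷8/256÷8 = 1/32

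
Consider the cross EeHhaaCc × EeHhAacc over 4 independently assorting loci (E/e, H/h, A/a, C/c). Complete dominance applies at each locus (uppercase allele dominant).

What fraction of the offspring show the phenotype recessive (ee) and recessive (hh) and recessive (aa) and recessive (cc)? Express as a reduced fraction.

P(ee hh aa cc) = 1/64

EeHhaaCc gametes: EHaC×2, EHac×2, EhaC×2, Ehac×2, eHaC×2, eHac×2, ehaC×2, ehac×2
EeHhAacc gametes: EHAc×2, EHac×2, EhAc×2, Ehac×2, eHAc×2, eHac×2, ehAc×2, ehac×2
EeHhaaCc×EeHhAacc grid (16·16=256): EEHHAaCc=4 EEHHAacc=4 EEHHaaCc=4 EEHHaacc=4 EEHhAaCc=8 EEHhAacc=8 EEHhaaCc=8 EEHhaacc=8 EEhhAaCc=4 EEhhAacc=4 EEhhaaCc=4 EEhhaacc=4 EeHHAaCc=8 EeHHAacc=8 EeHHaaCc=8 EeHHaacc=8 EeHhAaCc=16 EeHhAacc=16 EeHhaaCc=16 EeHhaacc=16 EehhAaCc=8 EehhAacc=8 EehhaaCc=8 Eehhaacc=8 eeHHAaCc=4 eeHHAacc=4 eeHHaaCc=4 eeHHaacc=4 eeHhAaCc=8 eeHhAacc=8 eeHhaaCc=8 eeHhaacc=8 eehhAaCc=4 eehhAacc=4 eehhaaCc=4 eehhaacc=4
ee hh aa cc hits 4/256; gcd=4; 4÷4/256÷4 = 1/64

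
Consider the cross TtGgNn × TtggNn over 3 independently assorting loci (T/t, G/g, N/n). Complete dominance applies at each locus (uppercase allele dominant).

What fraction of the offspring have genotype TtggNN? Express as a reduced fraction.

TtGgNn gametes: TGN×1, TGn×1, TgN×1, Tgn×1, tGN×1, tGn×1, tgN×1, tgn×1
TtggNn gametes: TgN×2, Tgn×2, tgN×2, tgn×2
TtGgNn×TtggNn grid (8·8=64): TTGgNN=2 TTGgNn=4 TTGgnn=2 TTggNN=2 TTggNn=4 TTggnn=2 TtGgNN=4 TtGgNn=8 TtGgnn=4 TtggNN=4 TtggNn=8 Ttggnn=4 ttGgNN=2 ttGgNn=4 ttGgnn=2 ttggNN=2 ttggNn=4 ttggnn=2
TtggNN hits 4/64; gcd=4; 4÷4/64÷4 = 1/16

P(TtggNN) = 1/16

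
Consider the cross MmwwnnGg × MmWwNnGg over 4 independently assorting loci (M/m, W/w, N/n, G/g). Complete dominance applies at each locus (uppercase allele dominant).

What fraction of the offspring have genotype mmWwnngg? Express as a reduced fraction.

P(mmWwnngg) = 1/64

MmwwnnGg gametes: MwnG×4, Mwng×4, mwnG×4, mwng×4
MmWwNnGg gametes: MWNG×1, MWNg×1, MWnG×1, MWng×1, MwNG×1, MwNg×1, MwnG×1, Mwng×1, mWNG×1, mWNg×1, mWnG×1, mWng×1, mwNG×1, mwNg×1, mwnG×1, mwng×1
MmwwnnGg×MmWwNnGg grid (16·16=256): MMWwNnGG=4 MMWwNnGg=8 MMWwNngg=4 MMWwnnGG=4 MMWwnnGg=8 MMWwnngg=4 MMwwNnGG=4 MMwwNnGg=8 MMwwNngg=4 MMwwnnGG=4 MMwwnnGg=8 MMwwnngg=4 MmWwNnGG=8 MmWwNnGg=16 MmWwNngg=8 MmWwnnGG=8 MmWwnnGg=16 MmWwnngg=8 MmwwNnGG=8 MmwwNnGg=16 MmwwNngg=8 MmwwnnGG=8 MmwwnnGg=16 Mmwwnngg=8 mmWwNnGG=4 mmWwNnGg=8 mmWwNngg=4 mmWwnnGG=4 mmWwnnGg=8 mmWwnngg=4 mmwwNnGG=4 mmwwNnGg=8 mmwwNngg=4 mmwwnnGG=4 mmwwnnGg=8 mmwwnngg=4
mmWwnngg hits 4/256; gcd=4; 4÷4/256÷4 = 1/64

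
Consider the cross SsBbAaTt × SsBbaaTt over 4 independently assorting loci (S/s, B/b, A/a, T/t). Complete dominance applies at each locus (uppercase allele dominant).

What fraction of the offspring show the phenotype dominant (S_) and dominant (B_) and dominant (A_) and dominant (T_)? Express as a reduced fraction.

SsBbAaTt gametes: SBAT×1, SBAt×1, SBaT×1, SBat×1, SbAT×1, SbAt×1, SbaT×1, Sbat×1, sBAT×1, sBAt×1, sBaT×1, sBat×1, sbAT×1, sbAt×1, sbaT×1, sbat×1
SsBbaaTt gametes: SBaT×2, SBat×2, SbaT×2, Sbat×2, sBaT×2, sBat×2, sbaT×2, sbat×2
SsBbAaTt×SsBbaaTt grid (16·16=256): SSBBAaTT=2 SSBBAaTt=4 SSBBAatt=2 SSBBaaTT=2 SSBBaaTt=4 SSBBaatt=2 SSBbAaTT=4 SSBbAaTt=8 SSBbAatt=4 SSBbaaTT=4 SSBbaaTt=8 SSBbaatt=4 SSbbAaTT=2 SSbbAaTt=4 SSbbAatt=2 SSbbaaTT=2 SSbbaaTt=4 SSbbaatt=2 SsBBAaTT=4 SsBBAaTt=8 SsBBAatt=4 SsBBaaTT=4 SsBBaaTt=8 SsBBaatt=4 SsBbAaTT=8 SsBbAaTt=16 SsBbAatt=8 SsBbaaTT=8 SsBbaaTt=16 SsBbaatt=8 SsbbAaTT=4 SsbbAaTt=8 SsbbAatt=4 SsbbaaTT=4 SsbbaaTt=8 Ssbbaatt=4 ssBBAaTT=2 ssBBAaTt=4 ssBBAatt=2 ssBBaaTT=2 ssBBaaTt=4 ssBBaatt=2 ssBbAaTT=4 ssBbAaTt=8 ssBbAatt=4 ssBbaaTT=4 ssBbaaTt=8 ssBbaatt=4 ssbbAaTT=2 ssbbAaTt=4 ssbbAatt=2 ssbbaaTT=2 ssbbaaTt=4 ssbbaatt=2
S_ B_ A_ T_ hits 54/256; gcd=2; 54÷2/256÷2 = 27/128

P(S_ B_ A_ T_) = 27/128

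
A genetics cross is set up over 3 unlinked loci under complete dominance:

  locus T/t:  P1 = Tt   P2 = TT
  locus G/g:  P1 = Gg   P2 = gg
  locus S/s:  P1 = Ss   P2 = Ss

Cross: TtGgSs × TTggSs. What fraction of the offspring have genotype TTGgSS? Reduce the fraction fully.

P(TTGgSS) = 1/16

TtGgSs gametes: TGS×1, TGs×1, TgS×1, Tgs×1, tGS×1, tGs×1, tgS×1, tgs×1
TTggSs gametes: TgS×4, Tgs×4
TtGgSs×TTggSs grid (8·8=64): TTGgSS=4 TTGgSs=8 TTGgss=4 TTggSS=4 TTggSs=8 TTggss=4 TtGgSS=4 TtGgSs=8 TtGgss=4 TtggSS=4 TtggSs=8 Ttggss=4
TTGgSS hits 4/64; gcd=4; 4÷4/64÷4 = 1/16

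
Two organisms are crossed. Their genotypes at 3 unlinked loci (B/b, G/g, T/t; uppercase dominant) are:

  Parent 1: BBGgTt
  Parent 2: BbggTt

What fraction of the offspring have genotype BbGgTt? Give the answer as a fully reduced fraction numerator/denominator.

P(BbGgTt) = 1/8

BBGgTt gametes: BGT×2, BGt×2, BgT×2, Bgt×2
BbggTt gametes: BgT×2, Bgt×2, bgT×2, bgt×2
BBGgTt×BbggTt grid (8·8=64): BBGgTT=4 BBGgTt=8 BBGgtt=4 BBggTT=4 BBggTt=8 BBggtt=4 BbGgTT=4 BbGgTt=8 BbGgtt=4 BbggTT=4 BbggTt=8 Bbggtt=4
BbGgTt hits 8/64; gcd=8; 8÷8/64÷8 = 1/8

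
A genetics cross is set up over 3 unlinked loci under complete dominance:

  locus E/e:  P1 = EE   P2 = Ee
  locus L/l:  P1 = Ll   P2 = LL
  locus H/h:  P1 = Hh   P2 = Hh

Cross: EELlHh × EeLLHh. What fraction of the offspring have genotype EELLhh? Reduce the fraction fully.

P(EELLhh) = 1/16

EELlHh gametes: ELH×2, ELh×2, ElH×2, Elh×2
EeLLHh gametes: ELH×2, ELh×2, eLH×2, eLh×2
EELlHh×EeLLHh grid (8·8=64): EELLHH=4 EELLHh=8 EELLhh=4 EELlHH=4 EELlHh=8 EELlhh=4 EeLLHH=4 EeLLHh=8 EeLLhh=4 EeLlHH=4 EeLlHh=8 EeLlhh=4
EELLhh hits 4/64; gcd=4; 4÷4/64÷4 = 1/16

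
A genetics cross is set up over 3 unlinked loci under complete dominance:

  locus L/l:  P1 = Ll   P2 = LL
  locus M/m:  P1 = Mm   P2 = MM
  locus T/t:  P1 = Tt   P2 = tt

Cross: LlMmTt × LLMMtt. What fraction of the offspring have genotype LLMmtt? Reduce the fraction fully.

P(LLMmtt) = 1/8

LlMmTt gametes: LMT×1, LMt×1, LmT×1, Lmt×1, lMT×1, lMt×1, lmT×1, lmt×1
LLMMtt gametes: LMt×8
LlMmTt×LLMMtt grid (8·8=64): LLMMTt=8 LLMMtt=8 LLMmTt=8 LLMmtt=8 LlMMTt=8 LlMMtt=8 LlMmTt=8 LlMmtt=8
LLMmtt hits 8/64; gcd=8; 8÷8/64÷8 = 1/8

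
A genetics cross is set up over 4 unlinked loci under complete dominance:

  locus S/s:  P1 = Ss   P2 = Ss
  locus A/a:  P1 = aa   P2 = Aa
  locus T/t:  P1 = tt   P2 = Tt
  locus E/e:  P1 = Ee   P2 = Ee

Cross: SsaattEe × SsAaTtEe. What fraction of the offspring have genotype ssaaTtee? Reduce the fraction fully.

P(ssaaTtee) = 1/64

SsaattEe gametes: SatE×4, Sate×4, satE×4, sate×4
SsAaTtEe gametes: SATE×1, SATe×1, SAtE×1, SAte×1, SaTE×1, SaTe×1, SatE×1, Sate×1, sATE×1, sATe×1, sAtE×1, sAte×1, saTE×1, saTe×1, satE×1, sate×1
SsaattEe×SsAaTtEe grid (16·16=256): SSAaTtEE=4 SSAaTtEe=8 SSAaTtee=4 SSAattEE=4 SSAattEe=8 SSAattee=4 SSaaTtEE=4 SSaaTtEe=8 SSaaTtee=4 SSaattEE=4 SSaattEe=8 SSaattee=4 SsAaTtEE=8 SsAaTtEe=16 SsAaTtee=8 SsAattEE=8 SsAattEe=16 SsAattee=8 SsaaTtEE=8 SsaaTtEe=16 SsaaTtee=8 SsaattEE=8 SsaattEe=16 Ssaattee=8 ssAaTtEE=4 ssAaTtEe=8 ssAaTtee=4 ssAattEE=4 ssAattEe=8 ssAattee=4 ssaaTtEE=4 ssaaTtEe=8 ssaaTtee=4 ssaattEE=4 ssaattEe=8 ssaattee=4
ssaaTtee hits 4/256; gcd=4; 4÷4/256÷4 = 1/64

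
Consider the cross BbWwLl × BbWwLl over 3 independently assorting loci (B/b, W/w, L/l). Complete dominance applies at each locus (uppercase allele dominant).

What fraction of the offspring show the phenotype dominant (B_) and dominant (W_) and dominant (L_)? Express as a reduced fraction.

P(B_ W_ L_) = 27/64

BbWwLl gametes: BWL×1, BWl×1, BwL×1, Bwl×1, bWL×1, bWl×1, bwL×1, bwl×1
BbWwLl gametes: BWL×1, BWl×1, BwL×1, Bwl×1, bWL×1, bWl×1, bwL×1, bwl×1
BbWwLl×BbWwLl grid (8·8=64): BBWWLL=1 BBWWLl=2 BBWWll=1 BBWwLL=2 BBWwLl=4 BBWwll=2 BBwwLL=1 BBwwLl=2 BBwwll=1 BbWWLL=2 BbWWLl=4 BbWWll=2 BbWwLL=4 BbWwLl=8 BbWwll=4 BbwwLL=2 BbwwLl=4 Bbwwll=2 bbWWLL=1 bbWWLl=2 bbWWll=1 bbWwLL=2 bbWwLl=4 bbWwll=2 bbwwLL=1 bbwwLl=2 bbwwll=1
B_ W_ L_ hits 27/64; gcd=1; 27÷1/64÷1 = 27/64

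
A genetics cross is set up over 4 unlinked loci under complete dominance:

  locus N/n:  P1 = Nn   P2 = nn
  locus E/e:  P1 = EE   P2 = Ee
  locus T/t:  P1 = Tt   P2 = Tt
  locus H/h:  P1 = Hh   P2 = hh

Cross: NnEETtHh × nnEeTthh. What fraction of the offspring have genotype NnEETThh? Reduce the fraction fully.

P(NnEETThh) = 1/32

NnEETtHh gametes: NETH×2, NETh×2, NEtH×2, NEth×2, nETH×2, nETh×2, nEtH×2, nEth×2
nnEeTthh gametes: nETh×4, nEth×4, neTh×4, neth×4
NnEETtHh×nnEeTthh grid (16·16=256): NnEETTHh=8 NnEETThh=8 NnEETtHh=16 NnEETthh=16 NnEEttHh=8 NnEEtthh=8 NnEeTTHh=8 NnEeTThh=8 NnEeTtHh=16 NnEeTthh=16 NnEettHh=8 NnEetthh=8 nnEETTHh=8 nnEETThh=8 nnEETtHh=16 nnEETthh=16 nnEEttHh=8 nnEEtthh=8 nnEeTTHh=8 nnEeTThh=8 nnEeTtHh=16 nnEeTthh=16 nnEettHh=8 nnEetthh=8
NnEETThh hits 8/256; gcd=8; 8÷8/256÷8 = 1/32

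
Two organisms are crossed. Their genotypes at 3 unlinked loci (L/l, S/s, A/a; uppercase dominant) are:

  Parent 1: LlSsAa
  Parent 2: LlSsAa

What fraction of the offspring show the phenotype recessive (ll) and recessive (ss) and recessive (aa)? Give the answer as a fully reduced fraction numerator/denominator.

P(ll ss aa) = 1/64

LlSsAa gametes: LSA×1, LSa×1, LsA×1, Lsa×1, lSA×1, lSa×1, lsA×1, lsa×1
LlSsAa gametes: LSA×1, LSa×1, LsA×1, Lsa×1, lSA×1, lSa×1, lsA×1, lsa×1
LlSsAa×LlSsAa grid (8·8=64): LLSSAA=1 LLSSAa=2 LLSSaa=1 LLSsAA=2 LLSsAa=4 LLSsaa=2 LLssAA=1 LLssAa=2 LLssaa=1 LlSSAA=2 LlSSAa=4 LlSSaa=2 LlSsAA=4 LlSsAa=8 LlSsaa=4 LlssAA=2 LlssAa=4 Llssaa=2 llSSAA=1 llSSAa=2 llSSaa=1 llSsAA=2 llSsAa=4 llSsaa=2 llssAA=1 llssAa=2 llssaa=1
ll ss aa hits 1/64; gcd=1; 1÷1/64÷1 = 1/64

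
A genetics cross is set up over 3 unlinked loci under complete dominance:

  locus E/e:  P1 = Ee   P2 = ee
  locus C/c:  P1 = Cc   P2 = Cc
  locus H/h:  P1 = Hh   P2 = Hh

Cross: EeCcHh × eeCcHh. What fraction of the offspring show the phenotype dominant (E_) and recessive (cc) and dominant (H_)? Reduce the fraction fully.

EeCcHh gametes: ECH×1, ECh×1, EcH×1, Ech×1, eCH×1, eCh×1, ecH×1, ech×1
eeCcHh gametes: eCH×2, eCh×2, ecH×2, ech×2
EeCcHh×eeCcHh grid (8·8=64): EeCCHH=2 EeCCHh=4 EeCChh=2 EeCcHH=4 EeCcHh=8 EeCchh=4 EeccHH=2 EeccHh=4 Eecchh=2 eeCCHH=2 eeCCHh=4 eeCChh=2 eeCcHH=4 eeCcHh=8 eeCchh=4 eeccHH=2 eeccHh=4 eecchh=2
E_ cc H_ hits 6/64; gcd=2; 6÷2/64÷2 = 3/32

P(E_ cc H_) = 3/32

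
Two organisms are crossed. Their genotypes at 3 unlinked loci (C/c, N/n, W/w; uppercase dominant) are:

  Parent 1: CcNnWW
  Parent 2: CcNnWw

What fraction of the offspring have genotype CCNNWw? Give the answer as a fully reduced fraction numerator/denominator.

P(CCNNWw) = 1/32

CcNnWW gametes: CNW×2, CnW×2, cNW×2, cnW×2
CcNnWw gametes: CNW×1, CNw×1, CnW×1, Cnw×1, cNW×1, cNw×1, cnW×1, cnw×1
CcNnWW×CcNnWw grid (8·8=64): CCNNWW=2 CCNNWw=2 CCNnWW=4 CCNnWw=4 CCnnWW=2 CCnnWw=2 CcNNWW=4 CcNNWw=4 CcNnWW=8 CcNnWw=8 CcnnWW=4 CcnnWw=4 ccNNWW=2 ccNNWw=2 ccNnWW=4 ccNnWw=4 ccnnWW=2 ccnnWw=2
CCNNWw hits 2/64; gcd=2; 2÷2/64÷2 = 1/32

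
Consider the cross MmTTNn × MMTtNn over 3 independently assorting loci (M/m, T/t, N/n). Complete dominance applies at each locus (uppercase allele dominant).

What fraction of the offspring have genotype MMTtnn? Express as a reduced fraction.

P(MMTtnn) = 1/16

MmTTNn gametes: MTN×2, MTn×2, mTN×2, mTn×2
MMTtNn gametes: MTN×2, MTn×2, MtN×2, Mtn×2
MmTTNn×MMTtNn grid (8·8=64): MMTTNN=4 MMTTNn=8 MMTTnn=4 MMTtNN=4 MMTtNn=8 MMTtnn=4 MmTTNN=4 MmTTNn=8 MmTTnn=4 MmTtNN=4 MmTtNn=8 MmTtnn=4
MMTtnn hits 4/64; gcd=4; 4÷4/64÷4 = 1/16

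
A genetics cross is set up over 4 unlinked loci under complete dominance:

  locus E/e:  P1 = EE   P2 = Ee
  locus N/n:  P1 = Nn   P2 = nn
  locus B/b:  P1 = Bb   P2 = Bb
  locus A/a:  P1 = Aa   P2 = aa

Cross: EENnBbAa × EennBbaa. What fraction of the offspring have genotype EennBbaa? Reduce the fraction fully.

EENnBbAa gametes: ENBA×2, ENBa×2, ENbA×2, ENba×2, EnBA×2, EnBa×2, EnbA×2, Enba×2
EennBbaa gametes: EnBa×4, Enba×4, enBa×4, enba×4
EENnBbAa×EennBbaa grid (16·16=256): EENnBBAa=8 EENnBBaa=8 EENnBbAa=16 EENnBbaa=16 EENnbbAa=8 EENnbbaa=8 EEnnBBAa=8 EEnnBBaa=8 EEnnBbAa=16 EEnnBbaa=16 EEnnbbAa=8 EEnnbbaa=8 EeNnBBAa=8 EeNnBBaa=8 EeNnBbAa=16 EeNnBbaa=16 EeNnbbAa=8 EeNnbbaa=8 EennBBAa=8 EennBBaa=8 EennBbAa=16 EennBbaa=16 EennbbAa=8 Eennbbaa=8
EennBbaa hits 16/256; gcd=16; 16÷16/256÷16 = 1/16

P(EennBbaa) = 1/16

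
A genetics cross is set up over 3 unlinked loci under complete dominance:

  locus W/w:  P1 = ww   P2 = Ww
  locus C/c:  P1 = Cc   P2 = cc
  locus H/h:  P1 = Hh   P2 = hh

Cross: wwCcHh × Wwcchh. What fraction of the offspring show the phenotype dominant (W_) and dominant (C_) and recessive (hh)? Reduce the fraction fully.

P(W_ C_ hh) = 1/8

wwCcHh gametes: wCH×2, wCh×2, wcH×2, wch×2
Wwcchh gametes: Wch×4, wch×4
wwCcHh×Wwcchh grid (8·8=64): WwCcHh=8 WwCchh=8 WwccHh=8 Wwcchh=8 wwCcHh=8 wwCchh=8 wwccHh=8 wwcchh=8
W_ C_ hh hits 8/64; gcd=8; 8÷8/64÷8 = 1/8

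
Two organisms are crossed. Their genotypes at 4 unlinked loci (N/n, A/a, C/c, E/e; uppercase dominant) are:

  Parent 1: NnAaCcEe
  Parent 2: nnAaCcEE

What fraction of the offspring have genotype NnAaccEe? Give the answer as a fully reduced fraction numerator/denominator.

P(NnAaccEe) = 1/32

NnAaCcEe gametes: NACE×1, NACe×1, NAcE×1, NAce×1, NaCE×1, NaCe×1, NacE×1, Nace×1, nACE×1, nACe×1, nAcE×1, nAce×1, naCE×1, naCe×1, nacE×1, nace×1
nnAaCcEE gametes: nACE×4, nAcE×4, naCE×4, nacE×4
NnAaCcEe×nnAaCcEE grid (16·16=256): NnAACCEE=4 NnAACCEe=4 NnAACcEE=8 NnAACcEe=8 NnAAccEE=4 NnAAccEe=4 NnAaCCEE=8 NnAaCCEe=8 NnAaCcEE=16 NnAaCcEe=16 NnAaccEE=8 NnAaccEe=8 NnaaCCEE=4 NnaaCCEe=4 NnaaCcEE=8 NnaaCcEe=8 NnaaccEE=4 NnaaccEe=4 nnAACCEE=4 nnAACCEe=4 nnAACcEE=8 nnAACcEe=8 nnAAccEE=4 nnAAccEe=4 nnAaCCEE=8 nnAaCCEe=8 nnAaCcEE=16 nnAaCcEe=16 nnAaccEE=8 nnAaccEe=8 nnaaCCEE=4 nnaaCCEe=4 nnaaCcEE=8 nnaaCcEe=8 nnaaccEE=4 nnaaccEe=4
NnAaccEe hits 8/256; gcd=8; 8÷8/256÷8 = 1/32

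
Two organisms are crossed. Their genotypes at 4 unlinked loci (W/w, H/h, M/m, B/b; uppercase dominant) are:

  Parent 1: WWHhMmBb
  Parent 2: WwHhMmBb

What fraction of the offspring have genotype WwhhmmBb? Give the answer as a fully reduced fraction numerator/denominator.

WWHhMmBb gametes: WHMB×2, WHMb×2, WHmB×2, WHmb×2, WhMB×2, WhMb×2, WhmB×2, Whmb×2
WwHhMmBb gametes: WHMB×1, WHMb×1, WHmB×1, WHmb×1, WhMB×1, WhMb×1, WhmB×1, Whmb×1, wHMB×1, wHMb×1, wHmB×1, wHmb×1, whMB×1, whMb×1, whmB×1, whmb×1
WWHhMmBb×WwHhMmBb grid (16·16=256): WWHHMMBB=2 WWHHMMBb=4 WWHHMMbb=2 WWHHMmBB=4 WWHHMmBb=8 WWHHMmbb=4 WWHHmmBB=2 WWHHmmBb=4 WWHHmmbb=2 WWHhMMBB=4 WWHhMMBb=8 WWHhMMbb=4 WWHhMmBB=8 WWHhMmBb=16 WWHhMmbb=8 WWHhmmBB=4 WWHhmmBb=8 WWHhmmbb=4 WWhhMMBB=2 WWhhMMBb=4 WWhhMMbb=2 WWhhMmBB=4 WWhhMmBb=8 WWhhMmbb=4 WWhhmmBB=2 WWhhmmBb=4 WWhhmmbb=2 WwHHMMBB=2 WwHHMMBb=4 WwHHMMbb=2 WwHHMmBB=4 WwHHMmBb=8 WwHHMmbb=4 WwHHmmBB=2 WwHHmmBb=4 WwHHmmbb=2 WwHhMMBB=4 WwHhMMBb=8 WwHhMMbb=4 WwHhMmBB=8 WwHhMmBb=16 WwHhMmbb=8 WwHhmmBB=4 WwHhmmBb=8 WwHhmmbb=4 WwhhMMBB=2 WwhhMMBb=4 WwhhMMbb=2 WwhhMmBB=4 WwhhMmBb=8 WwhhMmbb=4 WwhhmmBB=2 WwhhmmBb=4 Wwhhmmbb=2
WwhhmmBb hits 4/256; gcd=4; 4÷4/256÷4 = 1/64

P(WwhhmmBb) = 1/64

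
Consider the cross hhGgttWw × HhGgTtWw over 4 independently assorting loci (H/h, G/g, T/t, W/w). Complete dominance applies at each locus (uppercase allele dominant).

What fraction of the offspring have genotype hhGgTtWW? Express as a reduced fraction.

hhGgttWw gametes: hGtW×4, hGtw×4, hgtW×4, hgtw×4
HhGgTtWw gametes: HGTW×1, HGTw×1, HGtW×1, HGtw×1, HgTW×1, HgTw×1, HgtW×1, Hgtw×1, hGTW×1, hGTw×1, hGtW×1, hGtw×1, hgTW×1, hgTw×1, hgtW×1, hgtw×1
hhGgttWw×HhGgTtWw grid (16·16=256): HhGGTtWW=4 HhGGTtWw=8 HhGGTtww=4 HhGGttWW=4 HhGGttWw=8 HhGGttww=4 HhGgTtWW=8 HhGgTtWw=16 HhGgTtww=8 HhGgttWW=8 HhGgttWw=16 HhGgttww=8 HhggTtWW=4 HhggTtWw=8 HhggTtww=4 HhggttWW=4 HhggttWw=8 Hhggttww=4 hhGGTtWW=4 hhGGTtWw=8 hhGGTtww=4 hhGGttWW=4 hhGGttWw=8 hhGGttww=4 hhGgTtWW=8 hhGgTtWw=16 hhGgTtww=8 hhGgttWW=8 hhGgttWw=16 hhGgttww=8 hhggTtWW=4 hhggTtWw=8 hhggTtww=4 hhggttWW=4 hhggttWw=8 hhggttww=4
hhGgTtWW hits 8/256; gcd=8; 8÷8/256÷8 = 1/32

P(hhGgTtWW) = 1/32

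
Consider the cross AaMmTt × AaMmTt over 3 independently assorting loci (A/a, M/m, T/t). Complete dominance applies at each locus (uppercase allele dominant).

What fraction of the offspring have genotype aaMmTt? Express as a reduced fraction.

AaMmTt gametes: AMT×1, AMt×1, AmT×1, Amt×1, aMT×1, aMt×1, amT×1, amt×1
AaMmTt gametes: AMT×1, AMt×1, AmT×1, Amt×1, aMT×1, aMt×1, amT×1, amt×1
AaMmTt×AaMmTt grid (8·8=64): AAMMTT=1 AAMMTt=2 AAMMtt=1 AAMmTT=2 AAMmTt=4 AAMmtt=2 AAmmTT=1 AAmmTt=2 AAmmtt=1 AaMMTT=2 AaMMTt=4 AaMMtt=2 AaMmTT=4 AaMmTt=8 AaMmtt=4 AammTT=2 AammTt=4 Aammtt=2 aaMMTT=1 aaMMTt=2 aaMMtt=1 aaMmTT=2 aaMmTt=4 aaMmtt=2 aammTT=1 aammTt=2 aammtt=1
aaMmTt hits 4/64; gcd=4; 4÷4/64÷4 = 1/16

P(aaMmTt) = 1/16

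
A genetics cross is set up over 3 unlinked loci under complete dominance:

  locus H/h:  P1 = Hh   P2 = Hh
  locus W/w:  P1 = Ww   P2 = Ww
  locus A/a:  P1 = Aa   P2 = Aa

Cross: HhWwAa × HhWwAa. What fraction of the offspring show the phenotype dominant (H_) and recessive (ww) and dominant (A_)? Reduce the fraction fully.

P(H_ ww A_) = 9/64

HhWwAa gametes: HWA×1, HWa×1, HwA×1, Hwa×1, hWA×1, hWa×1, hwA×1, hwa×1
HhWwAa gametes: HWA×1, HWa×1, HwA×1, Hwa×1, hWA×1, hWa×1, hwA×1, hwa×1
HhWwAa×HhWwAa grid (8·8=64): HHWWAA=1 HHWWAa=2 HHWWaa=1 HHWwAA=2 HHWwAa=4 HHWwaa=2 HHwwAA=1 HHwwAa=2 HHwwaa=1 HhWWAA=2 HhWWAa=4 HhWWaa=2 HhWwAA=4 HhWwAa=8 HhWwaa=4 HhwwAA=2 HhwwAa=4 Hhwwaa=2 hhWWAA=1 hhWWAa=2 hhWWaa=1 hhWwAA=2 hhWwAa=4 hhWwaa=2 hhwwAA=1 hhwwAa=2 hhwwaa=1
H_ ww A_ hits 9/64; gcd=1; 9÷1/64÷1 = 9/64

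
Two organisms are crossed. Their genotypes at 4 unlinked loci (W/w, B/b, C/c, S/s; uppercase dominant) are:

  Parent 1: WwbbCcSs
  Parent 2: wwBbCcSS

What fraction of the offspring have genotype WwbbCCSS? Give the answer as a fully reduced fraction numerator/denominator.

P(WwbbCCSS) = 1/32

WwbbCcSs gametes: WbCS×2, WbCs×2, WbcS×2, Wbcs×2, wbCS×2, wbCs×2, wbcS×2, wbcs×2
wwBbCcSS gametes: wBCS×4, wBcS×4, wbCS×4, wbcS×4
WwbbCcSs×wwBbCcSS grid (16·16=256): WwBbCCSS=8 WwBbCCSs=8 WwBbCcSS=16 WwBbCcSs=16 WwBbccSS=8 WwBbccSs=8 WwbbCCSS=8 WwbbCCSs=8 WwbbCcSS=16 WwbbCcSs=16 WwbbccSS=8 WwbbccSs=8 wwBbCCSS=8 wwBbCCSs=8 wwBbCcSS=16 wwBbCcSs=16 wwBbccSS=8 wwBbccSs=8 wwbbCCSS=8 wwbbCCSs=8 wwbbCcSS=16 wwbbCcSs=16 wwbbccSS=8 wwbbccSs=8
WwbbCCSS hits 8/256; gcd=8; 8÷8/256÷8 = 1/32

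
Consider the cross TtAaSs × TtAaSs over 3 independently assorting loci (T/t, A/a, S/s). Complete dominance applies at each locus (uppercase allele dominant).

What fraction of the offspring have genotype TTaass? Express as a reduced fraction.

TtAaSs gametes: TAS×1, TAs×1, TaS×1, Tas×1, tAS×1, tAs×1, taS×1, tas×1
TtAaSs gametes: TAS×1, TAs×1, TaS×1, Tas×1, tAS×1, tAs×1, taS×1, tas×1
TtAaSs×TtAaSs grid (8·8=64): TTAASS=1 TTAASs=2 TTAAss=1 TTAaSS=2 TTAaSs=4 TTAass=2 TTaaSS=1 TTaaSs=2 TTaass=1 TtAASS=2 TtAASs=4 TtAAss=2 TtAaSS=4 TtAaSs=8 TtAass=4 TtaaSS=2 TtaaSs=4 Ttaass=2 ttAASS=1 ttAASs=2 ttAAss=1 ttAaSS=2 ttAaSs=4 ttAass=2 ttaaSS=1 ttaaSs=2 ttaass=1
TTaass hits 1/64; gcd=1; 1÷1/64÷1 = 1/64

P(TTaass) = 1/64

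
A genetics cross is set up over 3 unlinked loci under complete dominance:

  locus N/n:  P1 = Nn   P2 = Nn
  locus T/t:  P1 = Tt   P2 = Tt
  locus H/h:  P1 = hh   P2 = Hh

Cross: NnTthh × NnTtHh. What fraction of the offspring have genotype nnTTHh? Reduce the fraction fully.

NnTthh gametes: NTh×2, Nth×2, nTh×2, nth×2
NnTtHh gametes: NTH×1, NTh×1, NtH×1, Nth×1, nTH×1, nTh×1, ntH×1, nth×1
NnTthh×NnTtHh grid (8·8=64): NNTTHh=2 NNTThh=2 NNTtHh=4 NNTthh=4 NNttHh=2 NNtthh=2 NnTTHh=4 NnTThh=4 NnTtHh=8 NnTthh=8 NnttHh=4 Nntthh=4 nnTTHh=2 nnTThh=2 nnTtHh=4 nnTthh=4 nnttHh=2 nntthh=2
nnTTHh hits 2/64; gcd=2; 2÷2/64÷2 = 1/32

P(nnTTHh) = 1/32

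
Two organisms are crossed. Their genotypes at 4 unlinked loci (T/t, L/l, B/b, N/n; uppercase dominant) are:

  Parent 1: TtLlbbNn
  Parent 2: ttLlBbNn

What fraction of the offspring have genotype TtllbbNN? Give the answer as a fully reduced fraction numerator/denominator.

P(TtllbbNN) = 1/64

TtLlbbNn gametes: TLbN×2, TLbn×2, TlbN×2, Tlbn×2, tLbN×2, tLbn×2, tlbN×2, tlbn×2
ttLlBbNn gametes: tLBN×2, tLBn×2, tLbN×2, tLbn×2, tlBN×2, tlBn×2, tlbN×2, tlbn×2
TtLlbbNn×ttLlBbNn grid (16·16=256): TtLLBbNN=4 TtLLBbNn=8 TtLLBbnn=4 TtLLbbNN=4 TtLLbbNn=8 TtLLbbnn=4 TtLlBbNN=8 TtLlBbNn=16 TtLlBbnn=8 TtLlbbNN=8 TtLlbbNn=16 TtLlbbnn=8 TtllBbNN=4 TtllBbNn=8 TtllBbnn=4 TtllbbNN=4 TtllbbNn=8 Ttllbbnn=4 ttLLBbNN=4 ttLLBbNn=8 ttLLBbnn=4 ttLLbbNN=4 ttLLbbNn=8 ttLLbbnn=4 ttLlBbNN=8 ttLlBbNn=16 ttLlBbnn=8 ttLlbbNN=8 ttLlbbNn=16 ttLlbbnn=8 ttllBbNN=4 ttllBbNn=8 ttllBbnn=4 ttllbbNN=4 ttllbbNn=8 ttllbbnn=4
TtllbbNN hits 4/256; gcd=4; 4÷4/256÷4 = 1/64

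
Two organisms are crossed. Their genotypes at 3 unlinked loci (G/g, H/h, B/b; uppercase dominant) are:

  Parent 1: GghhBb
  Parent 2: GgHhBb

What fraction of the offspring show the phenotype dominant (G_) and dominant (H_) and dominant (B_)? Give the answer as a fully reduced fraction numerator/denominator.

P(G_ H_ B_) = 9/32

GghhBb gametes: GhB×2, Ghb×2, ghB×2, ghb×2
GgHhBb gametes: GHB×1, GHb×1, GhB×1, Ghb×1, gHB×1, gHb×1, ghB×1, ghb×1
GghhBb×GgHhBb grid (8·8=64): GGHhBB=2 GGHhBb=4 GGHhbb=2 GGhhBB=2 GGhhBb=4 GGhhbb=2 GgHhBB=4 GgHhBb=8 GgHhbb=4 GghhBB=4 GghhBb=8 Gghhbb=4 ggHhBB=2 ggHhBb=4 ggHhbb=2 gghhBB=2 gghhBb=4 gghhbb=2
G_ H_ B_ hits 18/64; gcd=2; 18÷2/64÷2 = 9/32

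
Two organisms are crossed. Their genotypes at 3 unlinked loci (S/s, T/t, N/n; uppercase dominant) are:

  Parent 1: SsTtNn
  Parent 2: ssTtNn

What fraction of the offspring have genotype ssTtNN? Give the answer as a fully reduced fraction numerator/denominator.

P(ssTtNN) = 1/16

SsTtNn gametes: STN×1, STn×1, StN×1, Stn×1, sTN×1, sTn×1, stN×1, stn×1
ssTtNn gametes: sTN×2, sTn×2, stN×2, stn×2
SsTtNn×ssTtNn grid (8·8=64): SsTTNN=2 SsTTNn=4 SsTTnn=2 SsTtNN=4 SsTtNn=8 SsTtnn=4 SsttNN=2 SsttNn=4 Ssttnn=2 ssTTNN=2 ssTTNn=4 ssTTnn=2 ssTtNN=4 ssTtNn=8 ssTtnn=4 ssttNN=2 ssttNn=4 ssttnn=2
ssTtNN hits 4/64; gcd=4; 4÷4/64÷4 = 1/16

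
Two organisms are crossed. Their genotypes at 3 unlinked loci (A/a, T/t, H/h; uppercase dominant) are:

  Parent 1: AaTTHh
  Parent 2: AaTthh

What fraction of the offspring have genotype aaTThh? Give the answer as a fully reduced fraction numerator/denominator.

P(aaTThh) = 1/16

AaTTHh gametes: ATH×2, ATh×2, aTH×2, aTh×2
AaTthh gametes: ATh×2, Ath×2, aTh×2, ath×2
AaTTHh×AaTthh grid (8·8=64): AATTHh=4 AATThh=4 AATtHh=4 AATthh=4 AaTTHh=8 AaTThh=8 AaTtHh=8 AaTthh=8 aaTTHh=4 aaTThh=4 aaTtHh=4 aaTthh=4
aaTThh hits 4/64; gcd=4; 4÷4/64÷4 = 1/16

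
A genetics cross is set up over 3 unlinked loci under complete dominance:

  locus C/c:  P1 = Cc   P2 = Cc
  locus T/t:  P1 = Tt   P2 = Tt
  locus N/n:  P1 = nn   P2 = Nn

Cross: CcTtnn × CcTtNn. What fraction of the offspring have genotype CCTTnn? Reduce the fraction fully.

P(CCTTnn) = 1/32

CcTtnn gametes: CTn×2, Ctn×2, cTn×2, ctn×2
CcTtNn gametes: CTN×1, CTn×1, CtN×1, Ctn×1, cTN×1, cTn×1, ctN×1, ctn×1
CcTtnn×CcTtNn grid (8·8=64): CCTTNn=2 CCTTnn=2 CCTtNn=4 CCTtnn=4 CCttNn=2 CCttnn=2 CcTTNn=4 CcTTnn=4 CcTtNn=8 CcTtnn=8 CcttNn=4 Ccttnn=4 ccTTNn=2 ccTTnn=2 ccTtNn=4 ccTtnn=4 ccttNn=2 ccttnn=2
CCTTnn hits 2/64; gcd=2; 2÷2/64÷2 = 1/32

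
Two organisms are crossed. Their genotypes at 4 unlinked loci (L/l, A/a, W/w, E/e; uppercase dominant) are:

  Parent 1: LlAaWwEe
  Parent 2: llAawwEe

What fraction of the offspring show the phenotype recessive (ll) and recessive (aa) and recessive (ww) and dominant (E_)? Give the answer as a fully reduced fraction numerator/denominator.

LlAaWwEe gametes: LAWE×1, LAWe×1, LAwE×1, LAwe×1, LaWE×1, LaWe×1, LawE×1, Lawe×1, lAWE×1, lAWe×1, lAwE×1, lAwe×1, laWE×1, laWe×1, lawE×1, lawe×1
llAawwEe gametes: lAwE×4, lAwe×4, lawE×4, lawe×4
LlAaWwEe×llAawwEe grid (16·16=256): LlAAWwEE=4 LlAAWwEe=8 LlAAWwee=4 LlAAwwEE=4 LlAAwwEe=8 LlAAwwee=4 LlAaWwEE=8 LlAaWwEe=16 LlAaWwee=8 LlAawwEE=8 LlAawwEe=16 LlAawwee=8 LlaaWwEE=4 LlaaWwEe=8 LlaaWwee=4 LlaawwEE=4 LlaawwEe=8 Llaawwee=4 llAAWwEE=4 llAAWwEe=8 llAAWwee=4 llAAwwEE=4 llAAwwEe=8 llAAwwee=4 llAaWwEE=8 llAaWwEe=16 llAaWwee=8 llAawwEE=8 llAawwEe=16 llAawwee=8 llaaWwEE=4 llaaWwEe=8 llaaWwee=4 llaawwEE=4 llaawwEe=8 llaawwee=4
ll aa ww E_ hits 12/256; gcd=4; 12÷4/256÷4 = 3/64

P(ll aa ww E_) = 3/64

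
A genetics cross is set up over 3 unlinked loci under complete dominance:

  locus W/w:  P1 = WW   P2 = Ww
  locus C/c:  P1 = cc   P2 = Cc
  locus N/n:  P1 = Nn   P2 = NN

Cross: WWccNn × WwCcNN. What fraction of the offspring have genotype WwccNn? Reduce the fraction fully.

P(WwccNn) = 1/8

WWccNn gametes: WcN×4, Wcn×4
WwCcNN gametes: WCN×2, WcN×2, wCN×2, wcN×2
WWccNn×WwCcNN grid (8·8=64): WWCcNN=8 WWCcNn=8 WWccNN=8 WWccNn=8 WwCcNN=8 WwCcNn=8 WwccNN=8 WwccNn=8
WwccNn hits 8/64; gcd=8; 8÷8/64÷8 = 1/8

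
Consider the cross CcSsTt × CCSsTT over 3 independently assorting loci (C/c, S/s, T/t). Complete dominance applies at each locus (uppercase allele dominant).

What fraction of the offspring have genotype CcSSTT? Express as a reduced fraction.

P(CcSSTT) = 1/16

CcSsTt gametes: CST×1, CSt×1, CsT×1, Cst×1, cST×1, cSt×1, csT×1, cst×1
CCSsTT gametes: CST×4, CsT×4
CcSsTt×CCSsTT grid (8·8=64): CCSSTT=4 CCSSTt=4 CCSsTT=8 CCSsTt=8 CCssTT=4 CCssTt=4 CcSSTT=4 CcSSTt=4 CcSsTT=8 CcSsTt=8 CcssTT=4 CcssTt=4
CcSSTT hits 4/64; gcd=4; 4÷4/64÷4 = 1/16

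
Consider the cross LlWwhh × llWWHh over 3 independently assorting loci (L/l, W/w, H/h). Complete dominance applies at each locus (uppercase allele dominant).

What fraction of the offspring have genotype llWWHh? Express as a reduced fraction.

LlWwhh gametes: LWh×2, Lwh×2, lWh×2, lwh×2
llWWHh gametes: lWH×4, lWh×4
LlWwhh×llWWHh grid (8·8=64): LlWWHh=8 LlWWhh=8 LlWwHh=8 LlWwhh=8 llWWHh=8 llWWhh=8 llWwHh=8 llWwhh=8
llWWHh hits 8/64; gcd=8; 8÷8/64÷8 = 1/8

P(llWWHh) = 1/8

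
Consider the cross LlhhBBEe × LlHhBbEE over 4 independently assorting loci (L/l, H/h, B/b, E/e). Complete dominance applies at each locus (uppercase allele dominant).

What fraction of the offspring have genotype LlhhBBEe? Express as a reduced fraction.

LlhhBBEe gametes: LhBE×4, LhBe×4, lhBE×4, lhBe×4
LlHhBbEE gametes: LHBE×2, LHbE×2, LhBE×2, LhbE×2, lHBE×2, lHbE×2, lhBE×2, lhbE×2
LlhhBBEe×LlHhBbEE grid (16·16=256): LLHhBBEE=8 LLHhBBEe=8 LLHhBbEE=8 LLHhBbEe=8 LLhhBBEE=8 LLhhBBEe=8 LLhhBbEE=8 LLhhBbEe=8 LlHhBBEE=16 LlHhBBEe=16 LlHhBbEE=16 LlHhBbEe=16 LlhhBBEE=16 LlhhBBEe=16 LlhhBbEE=16 LlhhBbEe=16 llHhBBEE=8 llHhBBEe=8 llHhBbEE=8 llHhBbEe=8 llhhBBEE=8 llhhBBEe=8 llhhBbEE=8 llhhBbEe=8
LlhhBBEe hits 16/256; gcd=16; 16÷16/256÷16 = 1/16

P(LlhhBBEe) = 1/16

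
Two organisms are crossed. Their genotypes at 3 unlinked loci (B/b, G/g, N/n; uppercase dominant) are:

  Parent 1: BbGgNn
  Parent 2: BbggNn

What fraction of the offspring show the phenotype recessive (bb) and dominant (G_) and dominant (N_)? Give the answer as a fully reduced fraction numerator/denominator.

P(bb G_ N_) = 3/32

BbGgNn gametes: BGN×1, BGn×1, BgN×1, Bgn×1, bGN×1, bGn×1, bgN×1, bgn×1
BbggNn gametes: BgN×2, Bgn×2, bgN×2, bgn×2
BbGgNn×BbggNn grid (8·8=64): BBGgNN=2 BBGgNn=4 BBGgnn=2 BBggNN=2 BBggNn=4 BBggnn=2 BbGgNN=4 BbGgNn=8 BbGgnn=4 BbggNN=4 BbggNn=8 Bbggnn=4 bbGgNN=2 bbGgNn=4 bbGgnn=2 bbggNN=2 bbggNn=4 bbggnn=2
bb G_ N_ hits 6/64; gcd=2; 6÷2/64÷2 = 3/32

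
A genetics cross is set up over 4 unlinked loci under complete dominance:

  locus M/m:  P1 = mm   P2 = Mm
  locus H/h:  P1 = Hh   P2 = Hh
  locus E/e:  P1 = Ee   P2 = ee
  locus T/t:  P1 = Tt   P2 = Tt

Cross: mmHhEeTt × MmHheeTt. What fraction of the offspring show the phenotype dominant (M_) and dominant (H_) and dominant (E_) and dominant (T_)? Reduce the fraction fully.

P(M_ H_ E_ T_) = 9/64

mmHhEeTt gametes: mHET×2, mHEt×2, mHeT×2, mHet×2, mhET×2, mhEt×2, mheT×2, mhet×2
MmHheeTt gametes: MHeT×2, MHet×2, MheT×2, Mhet×2, mHeT×2, mHet×2, mheT×2, mhet×2
mmHhEeTt×MmHheeTt grid (16·16=256): MmHHEeTT=4 MmHHEeTt=8 MmHHEett=4 MmHHeeTT=4 MmHHeeTt=8 MmHHeett=4 MmHhEeTT=8 MmHhEeTt=16 MmHhEett=8 MmHheeTT=8 MmHheeTt=16 MmHheett=8 MmhhEeTT=4 MmhhEeTt=8 MmhhEett=4 MmhheeTT=4 MmhheeTt=8 Mmhheett=4 mmHHEeTT=4 mmHHEeTt=8 mmHHEett=4 mmHHeeTT=4 mmHHeeTt=8 mmHHeett=4 mmHhEeTT=8 mmHhEeTt=16 mmHhEett=8 mmHheeTT=8 mmHheeTt=16 mmHheett=8 mmhhEeTT=4 mmhhEeTt=8 mmhhEett=4 mmhheeTT=4 mmhheeTt=8 mmhheett=4
M_ H_ E_ T_ hits 36/256; gcd=4; 36÷4/256÷4 = 9/64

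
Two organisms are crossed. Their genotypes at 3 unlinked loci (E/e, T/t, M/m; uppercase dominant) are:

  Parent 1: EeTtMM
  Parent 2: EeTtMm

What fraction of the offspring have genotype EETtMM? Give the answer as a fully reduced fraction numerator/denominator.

P(EETtMM) = 1/16

EeTtMM gametes: ETM×2, EtM×2, eTM×2, etM×2
EeTtMm gametes: ETM×1, ETm×1, EtM×1, Etm×1, eTM×1, eTm×1, etM×1, etm×1
EeTtMM×EeTtMm grid (8·8=64): EETTMM=2 EETTMm=2 EETtMM=4 EETtMm=4 EEttMM=2 EEttMm=2 EeTTMM=4 EeTTMm=4 EeTtMM=8 EeTtMm=8 EettMM=4 EettMm=4 eeTTMM=2 eeTTMm=2 eeTtMM=4 eeTtMm=4 eettMM=2 eettMm=2
EETtMM hits 4/64; gcd=4; 4÷4/64÷4 = 1/16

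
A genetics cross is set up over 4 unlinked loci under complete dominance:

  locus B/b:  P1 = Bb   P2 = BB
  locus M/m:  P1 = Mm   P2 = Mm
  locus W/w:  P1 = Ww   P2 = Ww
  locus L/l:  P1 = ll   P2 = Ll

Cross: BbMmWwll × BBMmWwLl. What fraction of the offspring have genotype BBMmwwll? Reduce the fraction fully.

P(BBMmwwll) = 1/32

BbMmWwll gametes: BMWl×2, BMwl×2, BmWl×2, Bmwl×2, bMWl×2, bMwl×2, bmWl×2, bmwl×2
BBMmWwLl gametes: BMWL×2, BMWl×2, BMwL×2, BMwl×2, BmWL×2, BmWl×2, BmwL×2, Bmwl×2
BbMmWwll×BBMmWwLl grid (16·16=256): BBMMWWLl=4 BBMMWWll=4 BBMMWwLl=8 BBMMWwll=8 BBMMwwLl=4 BBMMwwll=4 BBMmWWLl=8 BBMmWWll=8 BBMmWwLl=16 BBMmWwll=16 BBMmwwLl=8 BBMmwwll=8 BBmmWWLl=4 BBmmWWll=4 BBmmWwLl=8 BBmmWwll=8 BBmmwwLl=4 BBmmwwll=4 BbMMWWLl=4 BbMMWWll=4 BbMMWwLl=8 BbMMWwll=8 BbMMwwLl=4 BbMMwwll=4 BbMmWWLl=8 BbMmWWll=8 BbMmWwLl=16 BbMmWwll=16 BbMmwwLl=8 BbMmwwll=8 BbmmWWLl=4 BbmmWWll=4 BbmmWwLl=8 BbmmWwll=8 BbmmwwLl=4 Bbmmwwll=4
BBMmwwll hits 8/256; gcd=8; 8÷8/256÷8 = 1/32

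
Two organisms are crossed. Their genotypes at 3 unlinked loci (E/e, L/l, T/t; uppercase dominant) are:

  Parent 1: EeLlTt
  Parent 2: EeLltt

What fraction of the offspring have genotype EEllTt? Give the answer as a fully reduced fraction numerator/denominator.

P(EEllTt) = 1/32

EeLlTt gametes: ELT×1, ELt×1, ElT×1, Elt×1, eLT×1, eLt×1, elT×1, elt×1
EeLltt gametes: ELt×2, Elt×2, eLt×2, elt×2
EeLlTt×EeLltt grid (8·8=64): EELLTt=2 EELLtt=2 EELlTt=4 EELltt=4 EEllTt=2 EElltt=2 EeLLTt=4 EeLLtt=4 EeLlTt=8 EeLltt=8 EellTt=4 Eelltt=4 eeLLTt=2 eeLLtt=2 eeLlTt=4 eeLltt=4 eellTt=2 eelltt=2
EEllTt hits 2/64; gcd=2; 2÷2/64÷2 = 1/32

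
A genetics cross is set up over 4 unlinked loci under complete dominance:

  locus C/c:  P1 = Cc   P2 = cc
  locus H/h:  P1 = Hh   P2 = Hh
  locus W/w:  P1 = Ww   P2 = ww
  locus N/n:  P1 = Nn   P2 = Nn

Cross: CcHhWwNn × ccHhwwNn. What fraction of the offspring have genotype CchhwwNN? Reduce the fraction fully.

P(CchhwwNN) = 1/64

CcHhWwNn gametes: CHWN×1, CHWn×1, CHwN×1, CHwn×1, ChWN×1, ChWn×1, ChwN×1, Chwn×1, cHWN×1, cHWn×1, cHwN×1, cHwn×1, chWN×1, chWn×1, chwN×1, chwn×1
ccHhwwNn gametes: cHwN×4, cHwn×4, chwN×4, chwn×4
CcHhWwNn×ccHhwwNn grid (16·16=256): CcHHWwNN=4 CcHHWwNn=8 CcHHWwnn=4 CcHHwwNN=4 CcHHwwNn=8 CcHHwwnn=4 CcHhWwNN=8 CcHhWwNn=16 CcHhWwnn=8 CcHhwwNN=8 CcHhwwNn=16 CcHhwwnn=8 CchhWwNN=4 CchhWwNn=8 CchhWwnn=4 CchhwwNN=4 CchhwwNn=8 Cchhwwnn=4 ccHHWwNN=4 ccHHWwNn=8 ccHHWwnn=4 ccHHwwNN=4 ccHHwwNn=8 ccHHwwnn=4 ccHhWwNN=8 ccHhWwNn=16 ccHhWwnn=8 ccHhwwNN=8 ccHhwwNn=16 ccHhwwnn=8 cchhWwNN=4 cchhWwNn=8 cchhWwnn=4 cchhwwNN=4 cchhwwNn=8 cchhwwnn=4
CchhwwNN hits 4/256; gcd=4; 4÷4/256÷4 = 1/64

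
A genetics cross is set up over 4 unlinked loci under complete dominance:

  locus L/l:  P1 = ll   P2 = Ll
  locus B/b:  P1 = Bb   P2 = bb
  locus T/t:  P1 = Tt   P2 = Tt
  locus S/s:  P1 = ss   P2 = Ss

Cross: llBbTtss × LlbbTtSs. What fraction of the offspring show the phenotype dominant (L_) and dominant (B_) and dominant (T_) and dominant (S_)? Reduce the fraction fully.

P(L_ B_ T_ S_) = 3/32

llBbTtss gametes: lBTs×4, lBts×4, lbTs×4, lbts×4
LlbbTtSs gametes: LbTS×2, LbTs×2, LbtS×2, Lbts×2, lbTS×2, lbTs×2, lbtS×2, lbts×2
llBbTtss×LlbbTtSs grid (16·16=256): LlBbTTSs=8 LlBbTTss=8 LlBbTtSs=16 LlBbTtss=16 LlBbttSs=8 LlBbttss=8 LlbbTTSs=8 LlbbTTss=8 LlbbTtSs=16 LlbbTtss=16 LlbbttSs=8 Llbbttss=8 llBbTTSs=8 llBbTTss=8 llBbTtSs=16 llBbTtss=16 llBbttSs=8 llBbttss=8 llbbTTSs=8 llbbTTss=8 llbbTtSs=16 llbbTtss=16 llbbttSs=8 llbbttss=8
L_ B_ T_ S_ hits 24/256; gcd=8; 24÷8/256÷8 = 3/32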